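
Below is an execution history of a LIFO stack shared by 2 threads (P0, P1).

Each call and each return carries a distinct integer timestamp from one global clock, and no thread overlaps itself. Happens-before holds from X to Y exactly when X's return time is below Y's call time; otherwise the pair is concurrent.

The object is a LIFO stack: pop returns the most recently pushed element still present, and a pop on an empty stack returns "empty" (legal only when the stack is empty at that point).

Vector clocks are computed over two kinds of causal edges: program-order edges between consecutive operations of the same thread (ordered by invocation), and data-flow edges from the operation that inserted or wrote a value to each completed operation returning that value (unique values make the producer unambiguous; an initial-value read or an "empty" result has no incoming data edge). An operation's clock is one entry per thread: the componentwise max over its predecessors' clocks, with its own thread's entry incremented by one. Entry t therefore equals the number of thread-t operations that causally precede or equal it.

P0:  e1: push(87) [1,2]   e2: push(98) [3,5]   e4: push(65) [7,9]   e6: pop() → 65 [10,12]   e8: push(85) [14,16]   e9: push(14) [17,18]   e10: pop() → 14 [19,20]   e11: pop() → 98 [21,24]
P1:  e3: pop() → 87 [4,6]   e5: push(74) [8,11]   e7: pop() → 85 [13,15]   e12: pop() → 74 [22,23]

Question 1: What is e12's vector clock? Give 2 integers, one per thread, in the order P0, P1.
Answer: (5, 4)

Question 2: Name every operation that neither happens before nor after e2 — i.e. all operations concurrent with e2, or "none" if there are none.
Answer: e3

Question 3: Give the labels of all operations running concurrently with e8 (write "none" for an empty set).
Answer: e7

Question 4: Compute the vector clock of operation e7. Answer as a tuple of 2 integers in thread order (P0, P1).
Answer: (5, 3)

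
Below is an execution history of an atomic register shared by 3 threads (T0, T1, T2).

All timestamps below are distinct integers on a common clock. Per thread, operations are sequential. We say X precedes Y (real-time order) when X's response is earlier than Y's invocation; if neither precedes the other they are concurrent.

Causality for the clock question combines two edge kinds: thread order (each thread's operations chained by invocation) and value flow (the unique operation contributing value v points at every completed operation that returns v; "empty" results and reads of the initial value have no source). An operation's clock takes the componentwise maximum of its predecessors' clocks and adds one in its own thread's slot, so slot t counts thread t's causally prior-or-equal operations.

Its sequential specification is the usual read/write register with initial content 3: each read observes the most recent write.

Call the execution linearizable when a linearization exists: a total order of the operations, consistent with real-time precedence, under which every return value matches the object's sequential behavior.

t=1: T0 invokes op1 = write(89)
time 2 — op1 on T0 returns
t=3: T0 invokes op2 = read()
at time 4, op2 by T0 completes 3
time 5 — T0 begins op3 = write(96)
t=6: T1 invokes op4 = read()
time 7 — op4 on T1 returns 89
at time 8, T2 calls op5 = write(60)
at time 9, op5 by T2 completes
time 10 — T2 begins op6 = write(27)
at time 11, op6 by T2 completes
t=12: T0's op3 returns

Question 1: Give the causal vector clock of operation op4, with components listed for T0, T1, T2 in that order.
VC(op5, invoked at 8): no causal predecessors; +1 on T2 → (0, 0, 1)
VC(op1, invoked at 1): no causal predecessors; +1 on T0 → (1, 0, 0)
invoked at 10, op6 merges VC(op5)=(0, 0, 1) and bumps T2's slot → (0, 0, 2)
invoked at 6, op4 merges VC(op1)=(1, 0, 0) and bumps T1's slot → (1, 1, 0)
invoked at 3, op2 merges VC(op1)=(1, 0, 0) and bumps T0's slot → (2, 0, 0)
invoked at 5, op3 merges VC(op2)=(2, 0, 0) and bumps T0's slot → (3, 0, 0)
target: VC(op4) = (1, 1, 0)

(1, 1, 0)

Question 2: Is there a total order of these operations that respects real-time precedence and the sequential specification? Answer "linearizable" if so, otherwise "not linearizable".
through event 3 a valid linearization exists; event 4 (op2 responding at time 4) ends that
one real-time candidate order over the 2 completed operations — the atomic register replay rejects it
one such order, op1, op2, breaks at step 2 where op2 read() → 3 is illegal

not linearizable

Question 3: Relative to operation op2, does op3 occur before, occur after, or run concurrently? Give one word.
op3 spans [5,12], op2 spans [3,4]
resp(op2)=4 < inv(op3)=5

after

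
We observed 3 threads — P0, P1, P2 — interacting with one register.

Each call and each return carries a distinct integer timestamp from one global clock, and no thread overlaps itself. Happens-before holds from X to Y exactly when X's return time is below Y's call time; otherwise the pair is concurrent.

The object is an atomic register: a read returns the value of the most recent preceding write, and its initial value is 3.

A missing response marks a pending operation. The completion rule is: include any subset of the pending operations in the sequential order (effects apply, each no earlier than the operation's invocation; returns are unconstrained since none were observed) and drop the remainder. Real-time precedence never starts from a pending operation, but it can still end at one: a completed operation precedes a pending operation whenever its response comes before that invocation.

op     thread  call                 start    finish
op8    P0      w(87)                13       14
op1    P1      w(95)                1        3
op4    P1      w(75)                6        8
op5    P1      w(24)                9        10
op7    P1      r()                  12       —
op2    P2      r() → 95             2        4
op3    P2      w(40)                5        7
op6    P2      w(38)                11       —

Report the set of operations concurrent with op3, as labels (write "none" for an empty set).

op3 runs from 5 to 7; window-overlapping ops are concurrent
op1 [1,3]: before
op2 [2,4]: before
op4 [6,8]: concurrent
op5 [9,10]: after
op6 [11,…): after
op7 [12,…): after
op8 [13,14]: after

op4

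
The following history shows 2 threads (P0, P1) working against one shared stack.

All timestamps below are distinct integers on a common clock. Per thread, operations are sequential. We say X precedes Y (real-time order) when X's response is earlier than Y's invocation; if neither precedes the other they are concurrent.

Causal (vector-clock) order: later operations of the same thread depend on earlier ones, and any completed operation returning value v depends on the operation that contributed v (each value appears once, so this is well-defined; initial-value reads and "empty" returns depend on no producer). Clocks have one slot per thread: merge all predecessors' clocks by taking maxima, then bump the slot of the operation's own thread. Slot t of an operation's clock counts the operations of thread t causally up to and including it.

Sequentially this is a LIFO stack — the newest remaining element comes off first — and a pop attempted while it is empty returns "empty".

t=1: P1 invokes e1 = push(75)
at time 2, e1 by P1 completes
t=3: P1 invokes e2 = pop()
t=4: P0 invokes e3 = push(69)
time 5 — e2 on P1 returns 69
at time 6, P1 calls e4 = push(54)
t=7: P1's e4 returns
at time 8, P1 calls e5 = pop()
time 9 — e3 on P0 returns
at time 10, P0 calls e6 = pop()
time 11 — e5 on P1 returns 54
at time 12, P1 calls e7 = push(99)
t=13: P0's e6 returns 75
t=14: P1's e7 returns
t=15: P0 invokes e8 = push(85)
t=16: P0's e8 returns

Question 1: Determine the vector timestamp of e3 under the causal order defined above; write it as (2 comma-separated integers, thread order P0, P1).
(1, 0)

e1 (invocation 1): nothing precedes it; P1's component alone gives (0, 1)
e3 (invocation 4): nothing precedes it; P0's component alone gives (1, 0)
e2 (invocation 3): componentwise max over VC(e1)=(0, 1), VC(e3)=(1, 0), +1 at P1, giving (1, 2)
e6 (invocation 10): componentwise max over VC(e1)=(0, 1), VC(e3)=(1, 0), +1 at P0, giving (2, 1)
e4 (invocation 6): componentwise max over VC(e2)=(1, 2), +1 at P1, giving (1, 3)
e8 (invocation 15): componentwise max over VC(e6)=(2, 1), +1 at P0, giving (3, 1)
e5 (invocation 8): componentwise max over VC(e4)=(1, 3), +1 at P1, giving (1, 4)
e7 (invocation 12): componentwise max over VC(e5)=(1, 4), +1 at P1, giving (1, 5)
target: VC(e3) = (1, 0)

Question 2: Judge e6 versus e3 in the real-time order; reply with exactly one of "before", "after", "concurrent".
after

e6 spans [10,13], e3 spans [4,9]
resp(e3)=9 < inv(e6)=10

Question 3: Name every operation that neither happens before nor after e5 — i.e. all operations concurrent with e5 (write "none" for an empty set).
e3, e6

concurrent with e5 ([8,11]): every op whose interval crosses 8..11
e1 [1,2]: before
e2 [3,5]: before
e3 [4,9]: concurrent
e4 [6,7]: before
e6 [10,13]: concurrent
e7 [12,14]: after
e8 [15,16]: after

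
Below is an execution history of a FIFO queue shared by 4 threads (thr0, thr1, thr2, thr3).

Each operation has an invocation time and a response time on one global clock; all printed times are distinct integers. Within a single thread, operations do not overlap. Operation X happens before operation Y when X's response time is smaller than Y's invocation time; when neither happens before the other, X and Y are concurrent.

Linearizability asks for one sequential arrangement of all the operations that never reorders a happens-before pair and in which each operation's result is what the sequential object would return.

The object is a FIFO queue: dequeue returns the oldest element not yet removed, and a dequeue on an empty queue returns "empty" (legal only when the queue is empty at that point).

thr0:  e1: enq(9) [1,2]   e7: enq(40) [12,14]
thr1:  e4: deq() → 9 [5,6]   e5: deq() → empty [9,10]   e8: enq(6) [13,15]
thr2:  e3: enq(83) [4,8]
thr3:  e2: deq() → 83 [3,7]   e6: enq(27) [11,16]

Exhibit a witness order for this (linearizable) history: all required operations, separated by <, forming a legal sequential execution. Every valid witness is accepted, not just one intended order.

e1 < e3 < e4 < e2 < e5 < e6 < e7 < e8

after step 1 (e1 enq(9)): queue <9>
after step 2 (e3 enq(83)): queue <9,83>
after step 3 (e4 deq() → 9): queue <83>
after step 4 (e2 deq() → 83): queue <>
after step 5 (e5 deq() → empty): queue <>
after step 6 (e6 enq(27)): queue <27>
after step 7 (e7 enq(40)): queue <27,40>
after step 8 (e8 enq(6)): queue <27,40,6>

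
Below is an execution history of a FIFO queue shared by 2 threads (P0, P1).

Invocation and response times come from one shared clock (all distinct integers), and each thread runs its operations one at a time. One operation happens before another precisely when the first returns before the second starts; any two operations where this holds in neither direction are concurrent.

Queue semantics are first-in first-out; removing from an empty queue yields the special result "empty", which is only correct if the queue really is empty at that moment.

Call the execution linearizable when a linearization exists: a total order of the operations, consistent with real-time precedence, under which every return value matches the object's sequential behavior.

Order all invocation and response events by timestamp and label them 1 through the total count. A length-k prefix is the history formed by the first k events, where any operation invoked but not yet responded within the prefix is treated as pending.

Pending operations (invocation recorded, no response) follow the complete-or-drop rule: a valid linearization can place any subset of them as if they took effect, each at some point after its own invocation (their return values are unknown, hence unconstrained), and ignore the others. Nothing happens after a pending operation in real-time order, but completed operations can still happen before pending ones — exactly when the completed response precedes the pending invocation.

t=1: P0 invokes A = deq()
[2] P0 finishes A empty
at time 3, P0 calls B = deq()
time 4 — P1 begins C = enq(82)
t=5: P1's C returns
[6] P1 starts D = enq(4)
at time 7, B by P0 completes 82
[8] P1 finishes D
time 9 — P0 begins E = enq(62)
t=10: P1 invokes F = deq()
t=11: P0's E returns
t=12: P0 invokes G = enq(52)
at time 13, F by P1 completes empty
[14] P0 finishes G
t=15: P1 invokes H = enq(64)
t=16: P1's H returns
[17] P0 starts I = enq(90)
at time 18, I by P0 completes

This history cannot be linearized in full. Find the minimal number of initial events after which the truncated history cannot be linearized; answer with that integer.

events 1..12 are linearizable; a witness order is A, C, B, D, E:
after step 1 (A deq() → empty): queue <>
after step 2 (C enq(82)): queue <82>
after step 3 (B deq() → 82): queue <>
after step 4 (D enq(4)): queue <4>
after step 5 (E enq(62)): queue <4,62>
event 13 — F's response, time 13 — after it, nothing linearizes
include/drop combinations of the 1 pending operation (G) were all tried; none helps
sample order A, B, C, D, E, F (pending dropped) stalls at step 2 — B deq() → 82 has no legal effect
sample order A, B, C, D, F, E (pending dropped) stalls at step 2 — B deq() → 82 has no legal effect

13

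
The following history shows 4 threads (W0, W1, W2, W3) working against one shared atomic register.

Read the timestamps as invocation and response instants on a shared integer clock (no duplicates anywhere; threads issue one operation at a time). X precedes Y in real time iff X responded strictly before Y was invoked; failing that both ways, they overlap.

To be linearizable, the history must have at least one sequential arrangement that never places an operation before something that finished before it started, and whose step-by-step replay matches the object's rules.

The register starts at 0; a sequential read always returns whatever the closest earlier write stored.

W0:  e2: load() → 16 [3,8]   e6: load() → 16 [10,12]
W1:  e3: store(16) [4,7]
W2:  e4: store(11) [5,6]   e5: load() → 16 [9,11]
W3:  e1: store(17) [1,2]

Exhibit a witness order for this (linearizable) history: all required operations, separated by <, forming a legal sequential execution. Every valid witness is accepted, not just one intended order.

step 1: e1 store(17) — value 17
step 2: e4 store(11) — value 11
step 3: e3 store(16) — value 16
step 4: e2 load() → 16 — value 16
step 5: e5 load() → 16 — value 16
step 6: e6 load() → 16 — value 16

e1 < e4 < e3 < e2 < e5 < e6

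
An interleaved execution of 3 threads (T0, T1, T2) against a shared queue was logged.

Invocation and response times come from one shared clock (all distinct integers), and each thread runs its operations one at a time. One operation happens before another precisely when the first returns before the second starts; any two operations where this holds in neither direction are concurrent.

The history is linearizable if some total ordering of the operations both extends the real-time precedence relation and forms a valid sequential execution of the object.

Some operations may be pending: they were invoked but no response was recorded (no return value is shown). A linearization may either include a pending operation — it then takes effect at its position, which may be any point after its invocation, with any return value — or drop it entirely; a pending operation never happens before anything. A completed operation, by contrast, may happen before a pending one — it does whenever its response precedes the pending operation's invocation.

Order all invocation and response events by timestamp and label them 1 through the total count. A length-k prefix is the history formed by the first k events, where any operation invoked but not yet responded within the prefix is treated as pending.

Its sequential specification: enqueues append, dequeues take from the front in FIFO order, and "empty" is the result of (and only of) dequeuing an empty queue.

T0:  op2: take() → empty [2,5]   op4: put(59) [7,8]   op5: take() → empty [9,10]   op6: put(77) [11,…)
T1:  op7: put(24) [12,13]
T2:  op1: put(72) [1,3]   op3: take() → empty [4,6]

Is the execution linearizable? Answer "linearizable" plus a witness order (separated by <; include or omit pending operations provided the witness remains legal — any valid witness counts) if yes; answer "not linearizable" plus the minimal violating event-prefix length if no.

not linearizable — minimal violating prefix: 6 events

through event 5 a valid linearization exists; event 6 (op3 responding at time 6) ends that
checked exhaustively: 3 real-time-consistent orders of 3 completed operations, zero legal queue replays
e.g. op1, op2, op3: illegal at step 2, since op2 take() → empty cannot apply there
e.g. op1, op3, op2: illegal at step 2, since op3 take() → empty cannot apply there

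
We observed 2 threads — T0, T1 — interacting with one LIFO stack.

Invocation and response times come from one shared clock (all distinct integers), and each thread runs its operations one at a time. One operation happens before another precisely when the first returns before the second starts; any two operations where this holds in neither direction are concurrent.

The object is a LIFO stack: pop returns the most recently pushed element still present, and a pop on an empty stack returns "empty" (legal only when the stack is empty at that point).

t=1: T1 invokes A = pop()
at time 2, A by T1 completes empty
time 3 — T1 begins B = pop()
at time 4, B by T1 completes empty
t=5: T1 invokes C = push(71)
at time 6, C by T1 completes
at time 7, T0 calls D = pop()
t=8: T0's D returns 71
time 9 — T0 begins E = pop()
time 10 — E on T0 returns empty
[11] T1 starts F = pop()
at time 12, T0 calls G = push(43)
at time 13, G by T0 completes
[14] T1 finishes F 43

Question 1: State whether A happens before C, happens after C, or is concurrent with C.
Answer: before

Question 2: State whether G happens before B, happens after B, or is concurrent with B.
Answer: after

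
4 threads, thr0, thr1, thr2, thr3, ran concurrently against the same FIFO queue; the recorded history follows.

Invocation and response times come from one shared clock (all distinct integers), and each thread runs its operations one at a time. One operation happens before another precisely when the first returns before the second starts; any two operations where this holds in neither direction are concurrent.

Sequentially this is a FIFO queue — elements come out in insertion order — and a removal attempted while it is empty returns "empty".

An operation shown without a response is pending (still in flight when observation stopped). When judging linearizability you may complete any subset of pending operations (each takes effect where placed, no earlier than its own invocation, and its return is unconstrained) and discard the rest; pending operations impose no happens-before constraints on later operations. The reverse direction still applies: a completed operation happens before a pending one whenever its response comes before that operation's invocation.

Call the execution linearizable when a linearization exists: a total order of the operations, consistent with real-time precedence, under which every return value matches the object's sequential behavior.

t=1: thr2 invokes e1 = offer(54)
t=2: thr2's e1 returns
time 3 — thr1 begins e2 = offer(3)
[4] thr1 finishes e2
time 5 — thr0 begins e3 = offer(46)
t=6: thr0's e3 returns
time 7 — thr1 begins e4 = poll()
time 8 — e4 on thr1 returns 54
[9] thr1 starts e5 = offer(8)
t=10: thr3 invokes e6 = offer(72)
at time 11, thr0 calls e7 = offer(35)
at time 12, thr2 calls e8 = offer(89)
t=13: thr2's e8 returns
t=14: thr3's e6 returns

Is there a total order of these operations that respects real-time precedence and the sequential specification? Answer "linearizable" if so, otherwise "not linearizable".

linearizable

one valid linearization: e1, e2, e3, e4, e5, e6, e7, e8
1. e1 offer(54), leaving queue <54>
2. e2 offer(3), leaving queue <54,3>
3. e3 offer(46), leaving queue <54,3,46>
4. e4 poll() → 54, leaving queue <3,46>
5. e5 offer(8) (pending, included), leaving queue <3,46,8>
6. e6 offer(72), leaving queue <3,46,8,72>
7. e7 offer(35) (pending, included), leaving queue <3,46,8,72,35>
8. e8 offer(89), leaving queue <3,46,8,72,35,89>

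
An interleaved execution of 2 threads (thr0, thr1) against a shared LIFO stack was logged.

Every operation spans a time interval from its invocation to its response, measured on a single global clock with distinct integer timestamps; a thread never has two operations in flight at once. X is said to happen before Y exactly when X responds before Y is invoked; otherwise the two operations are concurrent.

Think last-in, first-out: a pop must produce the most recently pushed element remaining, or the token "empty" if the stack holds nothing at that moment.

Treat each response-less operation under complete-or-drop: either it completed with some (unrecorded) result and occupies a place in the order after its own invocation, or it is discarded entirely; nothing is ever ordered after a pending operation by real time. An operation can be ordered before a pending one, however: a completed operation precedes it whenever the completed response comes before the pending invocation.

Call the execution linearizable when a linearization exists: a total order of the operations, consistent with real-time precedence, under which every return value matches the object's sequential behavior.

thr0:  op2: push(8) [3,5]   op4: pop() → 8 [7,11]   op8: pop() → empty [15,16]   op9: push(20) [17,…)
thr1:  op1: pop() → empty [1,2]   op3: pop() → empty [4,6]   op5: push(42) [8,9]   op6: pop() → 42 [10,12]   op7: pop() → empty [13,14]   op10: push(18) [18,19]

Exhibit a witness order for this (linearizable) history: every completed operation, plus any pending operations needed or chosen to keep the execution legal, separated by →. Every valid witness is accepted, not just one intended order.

op1 → op3 → op2 → op4 → op5 → op6 → op7 → op8 → op9 → op10

step 1: op1 pop() → empty — stack <>
step 2: op3 pop() → empty — stack <>
step 3: op2 push(8) — stack <8>
step 4: op4 pop() → 8 — stack <>
step 5: op5 push(42) — stack <42>
step 6: op6 pop() → 42 — stack <>
step 7: op7 pop() → empty — stack <>
step 8: op8 pop() → empty — stack <>
step 9: op9 push(20) (pending, included) — stack <20>
step 10: op10 push(18) — stack <20,18>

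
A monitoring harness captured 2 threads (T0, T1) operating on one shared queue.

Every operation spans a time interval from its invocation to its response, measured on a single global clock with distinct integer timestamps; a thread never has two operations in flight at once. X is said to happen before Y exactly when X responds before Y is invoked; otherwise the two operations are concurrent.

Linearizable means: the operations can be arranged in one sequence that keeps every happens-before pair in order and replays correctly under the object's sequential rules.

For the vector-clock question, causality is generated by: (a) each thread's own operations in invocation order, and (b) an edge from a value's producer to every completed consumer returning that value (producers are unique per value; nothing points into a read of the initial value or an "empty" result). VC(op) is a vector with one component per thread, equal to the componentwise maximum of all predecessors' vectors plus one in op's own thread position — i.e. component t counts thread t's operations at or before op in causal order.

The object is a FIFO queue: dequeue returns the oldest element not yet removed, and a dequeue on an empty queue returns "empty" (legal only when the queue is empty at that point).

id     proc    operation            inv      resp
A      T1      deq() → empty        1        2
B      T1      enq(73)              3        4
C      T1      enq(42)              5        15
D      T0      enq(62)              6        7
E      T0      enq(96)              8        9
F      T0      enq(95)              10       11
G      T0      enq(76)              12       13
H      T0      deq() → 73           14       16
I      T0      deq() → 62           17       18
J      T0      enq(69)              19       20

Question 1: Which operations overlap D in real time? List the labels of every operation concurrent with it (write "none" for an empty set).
C

D runs from 6 to 7; window-overlapping ops are concurrent
A [1,2]: before
B [3,4]: before
C [5,15]: concurrent
E [8,9]: after
F [10,11]: after
G [12,13]: after
H [14,16]: after
I [17,18]: after
J [19,20]: after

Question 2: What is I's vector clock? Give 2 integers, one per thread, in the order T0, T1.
(6, 2)

root op A, invoked 1: fresh clock plus T1's own tick → (0, 1)
root op D, invoked 6: fresh clock plus T0's own tick → (1, 0)
merge at B (invoked 3): VC(A)=(0, 1), own-thread bump on T1 → (0, 2)
merge at E (invoked 8): VC(D)=(1, 0), own-thread bump on T0 → (2, 0)
merge at C (invoked 5): VC(B)=(0, 2), own-thread bump on T1 → (0, 3)
merge at F (invoked 10): VC(E)=(2, 0), own-thread bump on T0 → (3, 0)
merge at G (invoked 12): VC(F)=(3, 0), own-thread bump on T0 → (4, 0)
merge at H (invoked 14): VC(B)=(0, 2), VC(G)=(4, 0), own-thread bump on T0 → (5, 2)
merge at I (invoked 17): VC(D)=(1, 0), VC(H)=(5, 2), own-thread bump on T0 → (6, 2)
merge at J (invoked 19): VC(I)=(6, 2), own-thread bump on T0 → (7, 2)
target: VC(I) = (6, 2)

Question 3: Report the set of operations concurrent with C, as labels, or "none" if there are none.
D, E, F, G, H

C spans [5,15]: anything still running between times 5 and 15 counts as concurrent
A [1,2]: before
B [3,4]: before
D [6,7]: concurrent
E [8,9]: concurrent
F [10,11]: concurrent
G [12,13]: concurrent
H [14,16]: concurrent
I [17,18]: after
J [19,20]: after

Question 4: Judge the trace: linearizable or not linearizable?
linearizable

witness order: A, B, D, C, E, F, G, H, I, J
step 1: A deq() → empty — queue <>
step 2: B enq(73) — queue <73>
step 3: D enq(62) — queue <73,62>
step 4: C enq(42) — queue <73,62,42>
step 5: E enq(96) — queue <73,62,42,96>
step 6: F enq(95) — queue <73,62,42,96,95>
step 7: G enq(76) — queue <73,62,42,96,95,76>
step 8: H deq() → 73 — queue <62,42,96,95,76>
step 9: I deq() → 62 — queue <42,96,95,76>
step 10: J enq(69) — queue <42,96,95,76,69>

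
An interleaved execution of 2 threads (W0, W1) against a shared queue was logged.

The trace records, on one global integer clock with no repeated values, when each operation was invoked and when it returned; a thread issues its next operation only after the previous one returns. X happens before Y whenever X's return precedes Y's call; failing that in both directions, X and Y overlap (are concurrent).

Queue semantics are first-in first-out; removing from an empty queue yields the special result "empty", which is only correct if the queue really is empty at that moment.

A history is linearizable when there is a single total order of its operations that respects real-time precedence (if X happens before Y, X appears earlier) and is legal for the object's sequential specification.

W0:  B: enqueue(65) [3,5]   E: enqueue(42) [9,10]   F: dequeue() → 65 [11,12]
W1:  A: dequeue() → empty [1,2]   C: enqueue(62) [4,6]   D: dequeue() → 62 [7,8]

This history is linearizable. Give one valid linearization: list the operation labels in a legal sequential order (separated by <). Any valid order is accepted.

A < C < B < D < E < F

1. A dequeue() → empty, leaving queue <>
2. C enqueue(62), leaving queue <62>
3. B enqueue(65), leaving queue <62,65>
4. D dequeue() → 62, leaving queue <65>
5. E enqueue(42), leaving queue <65,42>
6. F dequeue() → 65, leaving queue <42>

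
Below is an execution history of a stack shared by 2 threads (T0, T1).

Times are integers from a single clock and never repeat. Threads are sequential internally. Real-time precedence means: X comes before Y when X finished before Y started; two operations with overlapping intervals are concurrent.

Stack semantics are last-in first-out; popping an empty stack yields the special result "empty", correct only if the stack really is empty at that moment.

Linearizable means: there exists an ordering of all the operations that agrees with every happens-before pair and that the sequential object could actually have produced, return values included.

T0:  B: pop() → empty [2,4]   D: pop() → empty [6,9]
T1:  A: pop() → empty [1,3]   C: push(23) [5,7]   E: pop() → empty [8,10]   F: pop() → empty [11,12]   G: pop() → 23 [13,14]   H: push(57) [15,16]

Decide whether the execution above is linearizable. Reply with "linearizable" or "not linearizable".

prefix check: 1..9 passes, 1..10 fails once E's time-10 response joins
all 6 real-time-respecting orders fail — 5 completed stack operations, no legal replay
one such order, A, B, C, D, E, breaks at step 4 where D pop() → empty is illegal
one such order, A, B, C, E, D, breaks at step 4 where E pop() → empty is illegal

not linearizable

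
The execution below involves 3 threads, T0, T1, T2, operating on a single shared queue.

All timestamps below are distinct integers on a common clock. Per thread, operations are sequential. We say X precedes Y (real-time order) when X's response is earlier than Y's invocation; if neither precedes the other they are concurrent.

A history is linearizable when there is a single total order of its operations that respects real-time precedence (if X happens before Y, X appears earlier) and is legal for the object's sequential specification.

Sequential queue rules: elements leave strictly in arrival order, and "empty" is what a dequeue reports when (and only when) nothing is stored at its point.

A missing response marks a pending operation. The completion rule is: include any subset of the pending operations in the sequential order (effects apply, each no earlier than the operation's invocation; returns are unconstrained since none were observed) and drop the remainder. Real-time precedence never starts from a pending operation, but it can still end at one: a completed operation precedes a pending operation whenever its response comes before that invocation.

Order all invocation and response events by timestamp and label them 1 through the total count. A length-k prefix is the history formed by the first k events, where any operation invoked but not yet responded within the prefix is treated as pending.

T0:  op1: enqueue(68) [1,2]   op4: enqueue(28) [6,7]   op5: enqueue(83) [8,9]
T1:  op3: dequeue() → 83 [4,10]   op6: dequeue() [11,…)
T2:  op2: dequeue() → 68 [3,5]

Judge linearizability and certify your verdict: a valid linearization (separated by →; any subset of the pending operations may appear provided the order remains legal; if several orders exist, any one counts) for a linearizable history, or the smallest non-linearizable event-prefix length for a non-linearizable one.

the violation lands at event 10, op3's response at time 10: events 1..9 linearize, events 1..10 do not
checked exhaustively: 4 real-time-consistent orders of 5 completed operations, zero legal queue replays
e.g. op1, op2, op3, op4, op5: illegal at step 3, since op3 dequeue() → 83 cannot apply there
e.g. op1, op2, op4, op3, op5: illegal at step 4, since op3 dequeue() → 83 cannot apply there

not linearizable — minimal violating prefix: 10 events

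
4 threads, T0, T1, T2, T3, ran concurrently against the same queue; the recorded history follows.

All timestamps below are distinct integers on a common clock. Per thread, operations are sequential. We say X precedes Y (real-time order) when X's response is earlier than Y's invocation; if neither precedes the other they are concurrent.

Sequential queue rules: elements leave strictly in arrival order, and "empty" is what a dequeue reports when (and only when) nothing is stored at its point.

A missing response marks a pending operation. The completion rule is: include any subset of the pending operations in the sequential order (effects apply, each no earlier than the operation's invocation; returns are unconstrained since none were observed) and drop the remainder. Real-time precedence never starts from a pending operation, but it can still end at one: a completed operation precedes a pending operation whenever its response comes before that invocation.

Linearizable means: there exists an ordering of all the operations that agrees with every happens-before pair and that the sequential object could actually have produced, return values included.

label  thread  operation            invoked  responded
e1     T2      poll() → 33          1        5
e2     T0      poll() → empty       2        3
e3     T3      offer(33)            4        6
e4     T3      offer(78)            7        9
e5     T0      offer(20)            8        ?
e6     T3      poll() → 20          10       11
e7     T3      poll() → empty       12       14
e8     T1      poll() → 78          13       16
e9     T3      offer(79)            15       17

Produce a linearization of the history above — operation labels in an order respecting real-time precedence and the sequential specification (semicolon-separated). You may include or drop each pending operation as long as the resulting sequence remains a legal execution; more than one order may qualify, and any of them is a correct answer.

after step 1 (e2 poll() → empty): queue <>
after step 2 (e3 offer(33)): queue <33>
after step 3 (e1 poll() → 33): queue <>
after step 4 (e5 offer(20) (pending, included)): queue <20>
after step 5 (e4 offer(78)): queue <20,78>
after step 6 (e6 poll() → 20): queue <78>
after step 7 (e8 poll() → 78): queue <>
after step 8 (e7 poll() → empty): queue <>
after step 9 (e9 offer(79)): queue <79>

e2; e3; e1; e5; e4; e6; e8; e7; e9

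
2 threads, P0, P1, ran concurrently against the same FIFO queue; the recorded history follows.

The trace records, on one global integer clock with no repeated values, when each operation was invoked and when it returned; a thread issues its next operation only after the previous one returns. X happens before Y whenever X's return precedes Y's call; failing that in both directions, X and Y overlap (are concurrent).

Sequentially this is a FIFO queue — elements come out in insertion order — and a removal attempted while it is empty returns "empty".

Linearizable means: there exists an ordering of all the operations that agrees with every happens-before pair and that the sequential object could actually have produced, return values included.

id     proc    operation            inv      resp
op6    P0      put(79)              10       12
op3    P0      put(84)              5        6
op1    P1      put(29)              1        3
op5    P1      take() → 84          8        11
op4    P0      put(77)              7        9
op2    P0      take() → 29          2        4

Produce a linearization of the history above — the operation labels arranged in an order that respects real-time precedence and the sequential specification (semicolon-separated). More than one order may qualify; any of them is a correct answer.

step 1: op1 put(29) — queue <29>
step 2: op2 take() → 29 — queue <>
step 3: op3 put(84) — queue <84>
step 4: op4 put(77) — queue <84,77>
step 5: op5 take() → 84 — queue <77>
step 6: op6 put(79) — queue <77,79>

op1; op2; op3; op4; op5; op6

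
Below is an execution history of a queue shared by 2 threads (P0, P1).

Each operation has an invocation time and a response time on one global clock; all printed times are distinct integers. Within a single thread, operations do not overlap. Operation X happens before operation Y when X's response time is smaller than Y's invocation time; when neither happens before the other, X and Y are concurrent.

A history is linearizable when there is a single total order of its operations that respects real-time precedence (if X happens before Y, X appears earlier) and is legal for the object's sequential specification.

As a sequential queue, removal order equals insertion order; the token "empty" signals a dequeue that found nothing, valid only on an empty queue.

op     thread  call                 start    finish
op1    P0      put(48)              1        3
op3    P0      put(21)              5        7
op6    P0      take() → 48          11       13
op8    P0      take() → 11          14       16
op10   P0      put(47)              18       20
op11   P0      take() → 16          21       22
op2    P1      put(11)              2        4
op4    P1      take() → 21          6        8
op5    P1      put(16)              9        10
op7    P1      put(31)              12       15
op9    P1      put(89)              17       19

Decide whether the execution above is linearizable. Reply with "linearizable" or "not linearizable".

not linearizable

cut after 7 events: linearizable; cut after 8 events (op4 responds, time 8): not linearizable
no legal order exists: 4 real-time-consistent candidates over 4 completed queue operations, all rejected
take op1, op2, op3, op4: step 4 already fails, because op4 take() → 21 cannot occur there
take op1, op2, op4, op3: step 3 already fails, because op4 take() → 21 cannot occur there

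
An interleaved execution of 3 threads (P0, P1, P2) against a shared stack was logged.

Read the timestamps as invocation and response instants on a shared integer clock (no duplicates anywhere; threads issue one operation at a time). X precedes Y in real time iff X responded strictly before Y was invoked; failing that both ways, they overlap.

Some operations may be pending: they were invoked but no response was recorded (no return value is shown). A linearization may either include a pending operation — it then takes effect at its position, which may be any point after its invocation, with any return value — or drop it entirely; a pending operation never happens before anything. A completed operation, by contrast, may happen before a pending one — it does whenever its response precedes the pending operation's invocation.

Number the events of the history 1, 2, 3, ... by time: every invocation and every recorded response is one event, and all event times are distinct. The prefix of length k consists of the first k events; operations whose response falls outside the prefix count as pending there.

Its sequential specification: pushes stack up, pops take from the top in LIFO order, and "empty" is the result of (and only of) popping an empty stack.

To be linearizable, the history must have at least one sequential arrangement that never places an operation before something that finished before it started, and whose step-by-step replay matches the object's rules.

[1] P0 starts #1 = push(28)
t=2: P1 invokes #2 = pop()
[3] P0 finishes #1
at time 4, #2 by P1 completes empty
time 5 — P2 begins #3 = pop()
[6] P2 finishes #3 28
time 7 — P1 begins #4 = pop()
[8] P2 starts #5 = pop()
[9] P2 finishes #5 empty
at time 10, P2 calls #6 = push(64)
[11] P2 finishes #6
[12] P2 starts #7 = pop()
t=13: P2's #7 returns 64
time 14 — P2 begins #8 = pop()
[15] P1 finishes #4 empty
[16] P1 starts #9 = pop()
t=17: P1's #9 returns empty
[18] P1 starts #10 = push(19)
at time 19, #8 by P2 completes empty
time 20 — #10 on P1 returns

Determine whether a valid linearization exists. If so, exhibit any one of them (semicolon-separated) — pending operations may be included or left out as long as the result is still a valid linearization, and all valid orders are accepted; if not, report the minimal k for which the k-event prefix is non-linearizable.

linearizable — witness: #2; #1; #3; #4; #5; #6; #7; #8; #9; #10

1. #2 pop() → empty, leaving stack <>
2. #1 push(28), leaving stack <28>
3. #3 pop() → 28, leaving stack <>
4. #4 pop() → empty, leaving stack <>
5. #5 pop() → empty, leaving stack <>
6. #6 push(64), leaving stack <64>
7. #7 pop() → 64, leaving stack <>
8. #8 pop() → empty, leaving stack <>
9. #9 pop() → empty, leaving stack <>
10. #10 push(19), leaving stack <19>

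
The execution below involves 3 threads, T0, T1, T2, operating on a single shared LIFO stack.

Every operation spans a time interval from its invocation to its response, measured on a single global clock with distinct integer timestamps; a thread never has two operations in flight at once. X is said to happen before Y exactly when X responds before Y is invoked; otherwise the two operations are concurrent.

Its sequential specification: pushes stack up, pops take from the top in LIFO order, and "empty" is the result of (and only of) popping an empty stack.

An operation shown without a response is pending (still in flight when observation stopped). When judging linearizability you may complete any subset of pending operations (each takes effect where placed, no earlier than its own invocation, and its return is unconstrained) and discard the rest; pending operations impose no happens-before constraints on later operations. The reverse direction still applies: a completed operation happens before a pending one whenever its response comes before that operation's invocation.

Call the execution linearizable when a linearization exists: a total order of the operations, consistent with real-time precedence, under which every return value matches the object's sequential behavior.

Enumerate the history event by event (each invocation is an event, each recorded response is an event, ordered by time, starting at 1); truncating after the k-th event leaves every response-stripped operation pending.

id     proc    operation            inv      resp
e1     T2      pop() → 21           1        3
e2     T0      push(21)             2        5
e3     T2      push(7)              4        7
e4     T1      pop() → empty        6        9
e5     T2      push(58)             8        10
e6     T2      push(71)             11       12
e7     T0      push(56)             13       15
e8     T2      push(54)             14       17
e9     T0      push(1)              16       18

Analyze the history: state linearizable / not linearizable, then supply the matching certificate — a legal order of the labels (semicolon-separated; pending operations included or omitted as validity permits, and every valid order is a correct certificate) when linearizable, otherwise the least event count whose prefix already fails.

after step 1 (e2 push(21)): stack <21>
after step 2 (e1 pop() → 21): stack <>
after step 3 (e4 pop() → empty): stack <>
after step 4 (e3 push(7)): stack <7>
after step 5 (e5 push(58)): stack <7,58>
after step 6 (e6 push(71)): stack <7,58,71>
after step 7 (e7 push(56)): stack <7,58,71,56>
after step 8 (e8 push(54)): stack <7,58,71,56,54>
after step 9 (e9 push(1)): stack <7,58,71,56,54,1>

linearizable — witness: e2; e1; e4; e3; e5; e6; e7; e8; e9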